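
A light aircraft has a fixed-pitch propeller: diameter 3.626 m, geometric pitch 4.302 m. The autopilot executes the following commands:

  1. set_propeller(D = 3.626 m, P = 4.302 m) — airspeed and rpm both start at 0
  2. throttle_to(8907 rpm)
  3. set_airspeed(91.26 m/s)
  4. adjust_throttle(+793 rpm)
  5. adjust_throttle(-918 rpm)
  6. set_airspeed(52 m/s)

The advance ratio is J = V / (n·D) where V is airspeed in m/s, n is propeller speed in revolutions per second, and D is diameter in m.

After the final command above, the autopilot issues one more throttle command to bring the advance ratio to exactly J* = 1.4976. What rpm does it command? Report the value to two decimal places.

rpm = 574.55

set_propeller: D = 3.626 m, P = 4.302 m (p = P/D = 1.186431); state ← (V=0, rpm=0)
throttle_to(8907): rpm ← 8907
set_airspeed(91.26): V ← 91.26 m/s
adjust_throttle(+793): rpm ← 8907 +793 = 9700
adjust_throttle(-918): rpm ← 9700 -918 = 8782
set_airspeed(52): V ← 52 m/s
final state: V = 52 m/s, rpm = 8782 → n = rpm/60 = 146.366667 rev/s
target J* = 1.4976; solve J* = V/(n·D) for n: n = V/(J*·D) = 52/(1.4976 × 3.626) = 9.575902 rev/s
rpm = 60·n = 574.554146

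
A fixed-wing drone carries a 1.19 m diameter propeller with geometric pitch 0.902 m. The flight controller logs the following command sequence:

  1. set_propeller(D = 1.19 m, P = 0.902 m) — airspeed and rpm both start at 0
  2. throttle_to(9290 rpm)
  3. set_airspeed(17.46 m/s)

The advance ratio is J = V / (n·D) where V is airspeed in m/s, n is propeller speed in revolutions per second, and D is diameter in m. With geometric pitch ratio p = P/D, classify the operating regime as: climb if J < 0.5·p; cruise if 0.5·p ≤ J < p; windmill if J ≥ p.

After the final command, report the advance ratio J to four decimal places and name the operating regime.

J = 0.0948, regime = climb

set_propeller: D = 1.19 m, P = 0.902 m (p = P/D = 0.757983); state ← (V=0, rpm=0)
throttle_to(9290): rpm ← 9290
set_airspeed(17.46): V ← 17.46 m/s
final state: V = 17.46 m/s, rpm = 9290 → n = rpm/60 = 154.833333 rev/s
J = V / (n·D) = 17.46 / (154.833333 × 1.19) = 0.094762
regime bands: climb J<0.3790 | cruise [0.3790, 0.7580) | windmill J≥0.7580
J = 0.0948 → climb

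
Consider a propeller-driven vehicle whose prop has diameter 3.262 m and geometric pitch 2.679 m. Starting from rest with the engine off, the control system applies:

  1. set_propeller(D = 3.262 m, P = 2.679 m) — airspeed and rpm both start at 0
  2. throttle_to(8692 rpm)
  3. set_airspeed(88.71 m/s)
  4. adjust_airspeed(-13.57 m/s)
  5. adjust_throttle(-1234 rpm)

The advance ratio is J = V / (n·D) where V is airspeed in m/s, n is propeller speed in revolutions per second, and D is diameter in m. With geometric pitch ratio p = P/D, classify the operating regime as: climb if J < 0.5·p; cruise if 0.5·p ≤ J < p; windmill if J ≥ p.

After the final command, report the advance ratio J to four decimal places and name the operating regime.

J = 0.1853, regime = climb

set_propeller: D = 3.262 m, P = 2.679 m (p = P/D = 0.821275); state ← (V=0, rpm=0)
throttle_to(8692): rpm ← 8692
set_airspeed(88.71): V ← 88.71 m/s
adjust_airspeed(-13.57): V ← 88.71 -13.57 = 75.14 m/s
adjust_throttle(-1234): rpm ← 8692 -1234 = 7458
final state: V = 75.14 m/s, rpm = 7458 → n = rpm/60 = 124.300000 rev/s
J = V / (n·D) = 75.14 / (124.300000 × 3.262) = 0.185317
regime bands: climb J<0.4106 | cruise [0.4106, 0.8213) | windmill J≥0.8213
J = 0.1853 → climb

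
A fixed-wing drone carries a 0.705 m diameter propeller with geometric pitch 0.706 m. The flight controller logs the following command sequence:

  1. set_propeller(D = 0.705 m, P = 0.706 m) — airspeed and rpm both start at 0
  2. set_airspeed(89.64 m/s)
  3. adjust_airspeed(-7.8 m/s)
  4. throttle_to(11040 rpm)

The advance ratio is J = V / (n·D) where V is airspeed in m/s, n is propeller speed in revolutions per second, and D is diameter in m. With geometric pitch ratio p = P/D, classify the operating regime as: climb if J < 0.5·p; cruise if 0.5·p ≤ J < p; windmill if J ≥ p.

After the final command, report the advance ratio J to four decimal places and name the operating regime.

set_propeller: D = 0.705 m, P = 0.706 m (p = P/D = 1.001418); state ← (V=0, rpm=0)
set_airspeed(89.64): V ← 89.64 m/s
adjust_airspeed(-7.8): V ← 89.64 -7.8 = 81.84 m/s
throttle_to(11040): rpm ← 11040
final state: V = 81.84 m/s, rpm = 11040 → n = rpm/60 = 184.000000 rev/s
J = V / (n·D) = 81.84 / (184.000000 × 0.705) = 0.630897
regime bands: climb J<0.5007 | cruise [0.5007, 1.0014) | windmill J≥1.0014
J = 0.6309 → cruise

J = 0.6309, regime = cruise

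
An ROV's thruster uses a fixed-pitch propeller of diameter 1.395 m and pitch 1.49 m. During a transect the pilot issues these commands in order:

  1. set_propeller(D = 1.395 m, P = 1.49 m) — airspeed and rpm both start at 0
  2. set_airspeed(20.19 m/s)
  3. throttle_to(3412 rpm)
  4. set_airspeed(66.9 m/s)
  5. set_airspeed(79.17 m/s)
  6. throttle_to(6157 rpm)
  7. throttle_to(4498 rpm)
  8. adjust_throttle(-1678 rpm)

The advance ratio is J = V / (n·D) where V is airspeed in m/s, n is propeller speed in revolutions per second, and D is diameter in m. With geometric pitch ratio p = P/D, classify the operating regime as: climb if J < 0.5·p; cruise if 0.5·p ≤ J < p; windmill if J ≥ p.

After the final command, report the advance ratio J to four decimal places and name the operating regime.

J = 1.2075, regime = windmill

set_propeller: D = 1.395 m, P = 1.49 m (p = P/D = 1.068100); state ← (V=0, rpm=0)
set_airspeed(20.19): V ← 20.19 m/s
throttle_to(3412): rpm ← 3412
set_airspeed(66.9): V ← 66.9 m/s
set_airspeed(79.17): V ← 79.17 m/s
throttle_to(6157): rpm ← 6157
throttle_to(4498): rpm ← 4498
adjust_throttle(-1678): rpm ← 4498 -1678 = 2820
final state: V = 79.17 m/s, rpm = 2820 → n = rpm/60 = 47.000000 rev/s
J = V / (n·D) = 79.17 / (47.000000 × 1.395) = 1.207504
regime bands: climb J<0.5341 | cruise [0.5341, 1.0681) | windmill J≥1.0681
J = 1.2075 → windmill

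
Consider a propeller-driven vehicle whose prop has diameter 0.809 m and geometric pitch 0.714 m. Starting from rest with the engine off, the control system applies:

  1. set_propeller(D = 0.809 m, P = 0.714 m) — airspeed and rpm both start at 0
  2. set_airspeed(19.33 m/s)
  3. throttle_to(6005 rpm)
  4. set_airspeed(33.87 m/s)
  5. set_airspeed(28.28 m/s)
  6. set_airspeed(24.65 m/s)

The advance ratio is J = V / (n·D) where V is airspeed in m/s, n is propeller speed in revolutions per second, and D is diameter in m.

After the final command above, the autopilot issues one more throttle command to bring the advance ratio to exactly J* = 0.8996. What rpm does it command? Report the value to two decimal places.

rpm = 2032.22

set_propeller: D = 0.809 m, P = 0.714 m (p = P/D = 0.882571); state ← (V=0, rpm=0)
set_airspeed(19.33): V ← 19.33 m/s
throttle_to(6005): rpm ← 6005
set_airspeed(33.87): V ← 33.87 m/s
set_airspeed(28.28): V ← 28.28 m/s
set_airspeed(24.65): V ← 24.65 m/s
final state: V = 24.65 m/s, rpm = 6005 → n = rpm/60 = 100.083333 rev/s
target J* = 0.8996; solve J* = V/(n·D) for n: n = V/(J*·D) = 24.65/(0.8996 × 0.809) = 33.870293 rev/s
rpm = 60·n = 2032.217588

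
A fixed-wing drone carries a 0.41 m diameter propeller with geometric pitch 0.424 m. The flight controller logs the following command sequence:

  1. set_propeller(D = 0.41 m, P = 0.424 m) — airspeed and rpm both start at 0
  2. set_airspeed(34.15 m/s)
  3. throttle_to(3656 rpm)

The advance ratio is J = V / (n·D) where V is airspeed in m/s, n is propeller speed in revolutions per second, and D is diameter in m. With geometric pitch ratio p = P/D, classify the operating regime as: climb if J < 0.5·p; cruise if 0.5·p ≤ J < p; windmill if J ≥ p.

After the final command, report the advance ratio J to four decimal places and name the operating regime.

J = 1.3669, regime = windmill

set_propeller: D = 0.41 m, P = 0.424 m (p = P/D = 1.034146); state ← (V=0, rpm=0)
set_airspeed(34.15): V ← 34.15 m/s
throttle_to(3656): rpm ← 3656
final state: V = 34.15 m/s, rpm = 3656 → n = rpm/60 = 60.933333 rev/s
J = V / (n·D) = 34.15 / (60.933333 × 0.41) = 1.366948
regime bands: climb J<0.5171 | cruise [0.5171, 1.0341) | windmill J≥1.0341
J = 1.3669 → windmill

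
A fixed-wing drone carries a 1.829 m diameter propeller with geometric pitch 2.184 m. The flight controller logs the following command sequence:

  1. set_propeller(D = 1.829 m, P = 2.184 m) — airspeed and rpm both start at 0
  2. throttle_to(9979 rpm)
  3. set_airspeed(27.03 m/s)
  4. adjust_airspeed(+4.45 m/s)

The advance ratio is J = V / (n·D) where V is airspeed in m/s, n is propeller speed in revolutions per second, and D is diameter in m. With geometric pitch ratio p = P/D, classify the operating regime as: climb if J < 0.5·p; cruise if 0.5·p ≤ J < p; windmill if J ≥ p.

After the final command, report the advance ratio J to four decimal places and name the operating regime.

J = 0.1035, regime = climb

set_propeller: D = 1.829 m, P = 2.184 m (p = P/D = 1.194095); state ← (V=0, rpm=0)
throttle_to(9979): rpm ← 9979
set_airspeed(27.03): V ← 27.03 m/s
adjust_airspeed(+4.45): V ← 27.03 +4.45 = 31.48 m/s
final state: V = 31.48 m/s, rpm = 9979 → n = rpm/60 = 166.316667 rev/s
J = V / (n·D) = 31.48 / (166.316667 × 1.829) = 0.103487
regime bands: climb J<0.5970 | cruise [0.5970, 1.1941) | windmill J≥1.1941
J = 0.1035 → climb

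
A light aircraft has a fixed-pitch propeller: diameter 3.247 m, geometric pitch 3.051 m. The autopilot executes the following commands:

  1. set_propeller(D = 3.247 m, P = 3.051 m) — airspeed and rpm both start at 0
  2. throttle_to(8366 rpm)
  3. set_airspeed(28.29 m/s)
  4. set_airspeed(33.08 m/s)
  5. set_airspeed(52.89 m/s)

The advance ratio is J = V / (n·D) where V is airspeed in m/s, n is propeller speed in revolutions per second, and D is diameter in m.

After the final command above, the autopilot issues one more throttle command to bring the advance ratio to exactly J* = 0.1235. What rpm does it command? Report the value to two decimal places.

rpm = 7913.63

set_propeller: D = 3.247 m, P = 3.051 m (p = P/D = 0.939637); state ← (V=0, rpm=0)
throttle_to(8366): rpm ← 8366
set_airspeed(28.29): V ← 28.29 m/s
set_airspeed(33.08): V ← 33.08 m/s
set_airspeed(52.89): V ← 52.89 m/s
final state: V = 52.89 m/s, rpm = 8366 → n = rpm/60 = 139.433333 rev/s
target J* = 0.1235; solve J* = V/(n·D) for n: n = V/(J*·D) = 52.89/(0.1235 × 3.247) = 131.893782 rev/s
rpm = 60·n = 7913.626904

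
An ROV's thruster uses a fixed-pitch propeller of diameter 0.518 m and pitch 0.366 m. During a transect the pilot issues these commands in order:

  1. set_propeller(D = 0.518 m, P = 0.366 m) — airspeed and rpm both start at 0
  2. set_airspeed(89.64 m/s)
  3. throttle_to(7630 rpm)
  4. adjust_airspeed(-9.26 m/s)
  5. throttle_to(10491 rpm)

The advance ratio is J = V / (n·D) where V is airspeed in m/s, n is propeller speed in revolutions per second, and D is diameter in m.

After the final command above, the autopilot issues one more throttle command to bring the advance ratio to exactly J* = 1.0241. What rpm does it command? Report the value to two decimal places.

rpm = 9091.32

set_propeller: D = 0.518 m, P = 0.366 m (p = P/D = 0.706564); state ← (V=0, rpm=0)
set_airspeed(89.64): V ← 89.64 m/s
throttle_to(7630): rpm ← 7630
adjust_airspeed(-9.26): V ← 89.64 -9.26 = 80.38 m/s
throttle_to(10491): rpm ← 10491
final state: V = 80.38 m/s, rpm = 10491 → n = rpm/60 = 174.850000 rev/s
target J* = 1.0241; solve J* = V/(n·D) for n: n = V/(J*·D) = 80.38/(1.0241 × 0.518) = 151.522063 rev/s
rpm = 60·n = 9091.323807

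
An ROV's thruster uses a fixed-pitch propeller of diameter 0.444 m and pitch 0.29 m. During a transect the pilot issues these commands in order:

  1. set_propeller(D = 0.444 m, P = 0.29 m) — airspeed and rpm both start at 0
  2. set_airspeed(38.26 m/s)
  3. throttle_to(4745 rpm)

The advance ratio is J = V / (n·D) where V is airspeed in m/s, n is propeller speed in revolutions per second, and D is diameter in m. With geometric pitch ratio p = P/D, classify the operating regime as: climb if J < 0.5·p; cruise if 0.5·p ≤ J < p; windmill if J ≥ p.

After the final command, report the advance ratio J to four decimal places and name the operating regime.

set_propeller: D = 0.444 m, P = 0.29 m (p = P/D = 0.653153); state ← (V=0, rpm=0)
set_airspeed(38.26): V ← 38.26 m/s
throttle_to(4745): rpm ← 4745
final state: V = 38.26 m/s, rpm = 4745 → n = rpm/60 = 79.083333 rev/s
J = V / (n·D) = 38.26 / (79.083333 × 0.444) = 1.089625
regime bands: climb J<0.3266 | cruise [0.3266, 0.6532) | windmill J≥0.6532
J = 1.0896 → windmill

J = 1.0896, regime = windmill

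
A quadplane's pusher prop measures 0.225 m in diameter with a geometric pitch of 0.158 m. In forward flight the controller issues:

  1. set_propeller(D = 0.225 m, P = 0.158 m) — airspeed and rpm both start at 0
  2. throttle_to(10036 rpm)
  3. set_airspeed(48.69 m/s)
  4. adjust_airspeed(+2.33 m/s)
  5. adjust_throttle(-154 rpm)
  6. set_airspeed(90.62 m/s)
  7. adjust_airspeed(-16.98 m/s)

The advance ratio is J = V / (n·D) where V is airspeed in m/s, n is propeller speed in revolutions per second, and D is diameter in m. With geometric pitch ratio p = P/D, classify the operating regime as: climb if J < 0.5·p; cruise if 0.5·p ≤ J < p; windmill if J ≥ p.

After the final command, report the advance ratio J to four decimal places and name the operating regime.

J = 1.9872, regime = windmill

set_propeller: D = 0.225 m, P = 0.158 m (p = P/D = 0.702222); state ← (V=0, rpm=0)
throttle_to(10036): rpm ← 10036
set_airspeed(48.69): V ← 48.69 m/s
adjust_airspeed(+2.33): V ← 48.69 +2.33 = 51.02 m/s
adjust_throttle(-154): rpm ← 10036 -154 = 9882
set_airspeed(90.62): V ← 90.62 m/s
adjust_airspeed(-16.98): V ← 90.62 -16.98 = 73.64 m/s
final state: V = 73.64 m/s, rpm = 9882 → n = rpm/60 = 164.700000 rev/s
J = V / (n·D) = 73.64 / (164.700000 × 0.225) = 1.987182
regime bands: climb J<0.3511 | cruise [0.3511, 0.7022) | windmill J≥0.7022
J = 1.9872 → windmill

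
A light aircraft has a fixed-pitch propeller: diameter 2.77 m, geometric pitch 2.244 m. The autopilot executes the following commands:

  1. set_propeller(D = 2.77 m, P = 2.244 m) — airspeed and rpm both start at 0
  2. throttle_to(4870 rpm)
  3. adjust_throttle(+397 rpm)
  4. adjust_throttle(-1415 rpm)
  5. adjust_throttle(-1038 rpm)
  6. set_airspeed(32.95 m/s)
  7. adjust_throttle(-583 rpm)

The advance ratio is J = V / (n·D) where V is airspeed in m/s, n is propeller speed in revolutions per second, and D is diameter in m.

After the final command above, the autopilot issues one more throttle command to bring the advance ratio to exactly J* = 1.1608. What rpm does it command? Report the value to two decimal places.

rpm = 614.85

set_propeller: D = 2.77 m, P = 2.244 m (p = P/D = 0.810108); state ← (V=0, rpm=0)
throttle_to(4870): rpm ← 4870
adjust_throttle(+397): rpm ← 4870 +397 = 5267
adjust_throttle(-1415): rpm ← 5267 -1415 = 3852
adjust_throttle(-1038): rpm ← 3852 -1038 = 2814
set_airspeed(32.95): V ← 32.95 m/s
adjust_throttle(-583): rpm ← 2814 -583 = 2231
final state: V = 32.95 m/s, rpm = 2231 → n = rpm/60 = 37.183333 rev/s
target J* = 1.1608; solve J* = V/(n·D) for n: n = V/(J*·D) = 32.95/(1.1608 × 2.77) = 10.247508 rev/s
rpm = 60·n = 614.850458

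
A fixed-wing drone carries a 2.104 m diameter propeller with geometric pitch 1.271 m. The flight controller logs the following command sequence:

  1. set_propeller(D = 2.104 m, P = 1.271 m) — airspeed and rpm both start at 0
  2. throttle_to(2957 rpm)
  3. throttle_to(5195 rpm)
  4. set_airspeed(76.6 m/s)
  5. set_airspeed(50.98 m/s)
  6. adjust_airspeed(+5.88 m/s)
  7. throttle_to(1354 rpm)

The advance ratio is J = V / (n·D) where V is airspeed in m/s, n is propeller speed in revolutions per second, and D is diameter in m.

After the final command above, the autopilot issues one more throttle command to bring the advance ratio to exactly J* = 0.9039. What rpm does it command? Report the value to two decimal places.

set_propeller: D = 2.104 m, P = 1.271 m (p = P/D = 0.604087); state ← (V=0, rpm=0)
throttle_to(2957): rpm ← 2957
throttle_to(5195): rpm ← 5195
set_airspeed(76.6): V ← 76.6 m/s
set_airspeed(50.98): V ← 50.98 m/s
adjust_airspeed(+5.88): V ← 50.98 +5.88 = 56.86 m/s
throttle_to(1354): rpm ← 1354
final state: V = 56.86 m/s, rpm = 1354 → n = rpm/60 = 22.566667 rev/s
target J* = 0.9039; solve J* = V/(n·D) for n: n = V/(J*·D) = 56.86/(0.9039 × 2.104) = 29.897903 rev/s
rpm = 60·n = 1793.874200

rpm = 1793.87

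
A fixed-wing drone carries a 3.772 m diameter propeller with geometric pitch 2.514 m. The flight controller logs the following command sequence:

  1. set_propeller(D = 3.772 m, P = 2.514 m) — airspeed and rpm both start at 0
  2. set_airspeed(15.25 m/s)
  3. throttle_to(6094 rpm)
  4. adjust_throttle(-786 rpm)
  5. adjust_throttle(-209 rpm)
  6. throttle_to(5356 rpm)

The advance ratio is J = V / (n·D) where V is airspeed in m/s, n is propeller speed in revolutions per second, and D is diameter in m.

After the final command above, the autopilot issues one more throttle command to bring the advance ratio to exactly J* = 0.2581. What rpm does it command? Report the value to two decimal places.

set_propeller: D = 3.772 m, P = 2.514 m (p = P/D = 0.666490); state ← (V=0, rpm=0)
set_airspeed(15.25): V ← 15.25 m/s
throttle_to(6094): rpm ← 6094
adjust_throttle(-786): rpm ← 6094 -786 = 5308
adjust_throttle(-209): rpm ← 5308 -209 = 5099
throttle_to(5356): rpm ← 5356
final state: V = 15.25 m/s, rpm = 5356 → n = rpm/60 = 89.266667 rev/s
target J* = 0.2581; solve J* = V/(n·D) for n: n = V/(J*·D) = 15.25/(0.2581 × 3.772) = 15.664270 rev/s
rpm = 60·n = 939.856189

rpm = 939.86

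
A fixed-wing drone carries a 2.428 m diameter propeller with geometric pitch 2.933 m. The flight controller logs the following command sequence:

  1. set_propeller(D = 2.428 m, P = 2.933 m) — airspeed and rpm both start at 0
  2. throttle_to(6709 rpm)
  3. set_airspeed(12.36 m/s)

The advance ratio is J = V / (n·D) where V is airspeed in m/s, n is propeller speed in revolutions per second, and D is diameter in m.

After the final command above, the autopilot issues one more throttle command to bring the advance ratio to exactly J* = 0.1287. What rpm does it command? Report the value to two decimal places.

rpm = 2373.24

set_propeller: D = 2.428 m, P = 2.933 m (p = P/D = 1.207990); state ← (V=0, rpm=0)
throttle_to(6709): rpm ← 6709
set_airspeed(12.36): V ← 12.36 m/s
final state: V = 12.36 m/s, rpm = 6709 → n = rpm/60 = 111.816667 rev/s
target J* = 0.1287; solve J* = V/(n·D) for n: n = V/(J*·D) = 12.36/(0.1287 × 2.428) = 39.554076 rev/s
rpm = 60·n = 2373.244548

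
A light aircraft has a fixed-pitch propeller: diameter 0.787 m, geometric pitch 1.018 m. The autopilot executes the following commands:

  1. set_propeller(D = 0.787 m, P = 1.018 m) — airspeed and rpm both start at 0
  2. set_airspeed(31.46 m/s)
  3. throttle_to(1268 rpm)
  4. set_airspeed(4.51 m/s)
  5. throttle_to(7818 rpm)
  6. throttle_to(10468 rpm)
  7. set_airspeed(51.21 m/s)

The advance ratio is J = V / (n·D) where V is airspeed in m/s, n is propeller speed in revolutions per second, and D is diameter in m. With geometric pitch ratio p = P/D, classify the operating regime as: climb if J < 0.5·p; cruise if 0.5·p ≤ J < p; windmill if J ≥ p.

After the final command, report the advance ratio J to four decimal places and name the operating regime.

J = 0.3730, regime = climb

set_propeller: D = 0.787 m, P = 1.018 m (p = P/D = 1.293520); state ← (V=0, rpm=0)
set_airspeed(31.46): V ← 31.46 m/s
throttle_to(1268): rpm ← 1268
set_airspeed(4.51): V ← 4.51 m/s
throttle_to(7818): rpm ← 7818
throttle_to(10468): rpm ← 10468
set_airspeed(51.21): V ← 51.21 m/s
final state: V = 51.21 m/s, rpm = 10468 → n = rpm/60 = 174.466667 rev/s
J = V / (n·D) = 51.21 / (174.466667 × 0.787) = 0.372965
regime bands: climb J<0.6468 | cruise [0.6468, 1.2935) | windmill J≥1.2935
J = 0.3730 → climb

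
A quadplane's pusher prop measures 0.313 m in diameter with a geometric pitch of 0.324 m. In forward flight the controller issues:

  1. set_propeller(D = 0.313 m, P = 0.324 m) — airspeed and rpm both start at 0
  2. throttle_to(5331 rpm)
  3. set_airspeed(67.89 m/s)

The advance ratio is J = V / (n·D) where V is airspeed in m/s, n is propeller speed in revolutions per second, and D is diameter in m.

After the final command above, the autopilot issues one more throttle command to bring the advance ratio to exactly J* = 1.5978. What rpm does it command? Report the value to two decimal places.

rpm = 8144.99

set_propeller: D = 0.313 m, P = 0.324 m (p = P/D = 1.035144); state ← (V=0, rpm=0)
throttle_to(5331): rpm ← 5331
set_airspeed(67.89): V ← 67.89 m/s
final state: V = 67.89 m/s, rpm = 5331 → n = rpm/60 = 88.850000 rev/s
target J* = 1.5978; solve J* = V/(n·D) for n: n = V/(J*·D) = 67.89/(1.5978 × 0.313) = 135.749755 rev/s
rpm = 60·n = 8144.985297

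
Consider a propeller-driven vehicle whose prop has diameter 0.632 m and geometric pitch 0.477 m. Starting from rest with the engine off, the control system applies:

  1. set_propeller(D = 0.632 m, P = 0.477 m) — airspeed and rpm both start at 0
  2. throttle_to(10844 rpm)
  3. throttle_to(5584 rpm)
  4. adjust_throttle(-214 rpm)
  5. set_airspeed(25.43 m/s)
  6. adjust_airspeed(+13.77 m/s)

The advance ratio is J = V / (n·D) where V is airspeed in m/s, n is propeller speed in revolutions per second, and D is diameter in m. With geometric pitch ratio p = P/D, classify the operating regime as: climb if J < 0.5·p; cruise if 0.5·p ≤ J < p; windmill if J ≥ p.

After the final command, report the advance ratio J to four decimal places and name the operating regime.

set_propeller: D = 0.632 m, P = 0.477 m (p = P/D = 0.754747); state ← (V=0, rpm=0)
throttle_to(10844): rpm ← 10844
throttle_to(5584): rpm ← 5584
adjust_throttle(-214): rpm ← 5584 -214 = 5370
set_airspeed(25.43): V ← 25.43 m/s
adjust_airspeed(+13.77): V ← 25.43 +13.77 = 39.2 m/s
final state: V = 39.2 m/s, rpm = 5370 → n = rpm/60 = 89.500000 rev/s
J = V / (n·D) = 39.2 / (89.500000 × 0.632) = 0.693020
regime bands: climb J<0.3774 | cruise [0.3774, 0.7547) | windmill J≥0.7547
J = 0.6930 → cruise

J = 0.6930, regime = cruise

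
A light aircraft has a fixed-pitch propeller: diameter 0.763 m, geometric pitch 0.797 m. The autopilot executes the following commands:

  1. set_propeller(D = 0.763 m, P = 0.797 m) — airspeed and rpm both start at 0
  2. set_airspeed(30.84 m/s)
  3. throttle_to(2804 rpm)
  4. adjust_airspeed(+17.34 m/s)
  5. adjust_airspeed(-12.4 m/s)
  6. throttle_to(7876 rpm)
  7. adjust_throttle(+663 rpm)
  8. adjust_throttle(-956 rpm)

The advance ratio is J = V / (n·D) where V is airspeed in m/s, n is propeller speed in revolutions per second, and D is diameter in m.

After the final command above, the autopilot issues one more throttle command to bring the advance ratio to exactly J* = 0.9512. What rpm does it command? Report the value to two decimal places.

rpm = 2957.98

set_propeller: D = 0.763 m, P = 0.797 m (p = P/D = 1.044561); state ← (V=0, rpm=0)
set_airspeed(30.84): V ← 30.84 m/s
throttle_to(2804): rpm ← 2804
adjust_airspeed(+17.34): V ← 30.84 +17.34 = 48.18 m/s
adjust_airspeed(-12.4): V ← 48.18 -12.4 = 35.78 m/s
throttle_to(7876): rpm ← 7876
adjust_throttle(+663): rpm ← 7876 +663 = 8539
adjust_throttle(-956): rpm ← 8539 -956 = 7583
final state: V = 35.78 m/s, rpm = 7583 → n = rpm/60 = 126.383333 rev/s
target J* = 0.9512; solve J* = V/(n·D) for n: n = V/(J*·D) = 35.78/(0.9512 × 0.763) = 49.299664 rev/s
rpm = 60·n = 2957.979822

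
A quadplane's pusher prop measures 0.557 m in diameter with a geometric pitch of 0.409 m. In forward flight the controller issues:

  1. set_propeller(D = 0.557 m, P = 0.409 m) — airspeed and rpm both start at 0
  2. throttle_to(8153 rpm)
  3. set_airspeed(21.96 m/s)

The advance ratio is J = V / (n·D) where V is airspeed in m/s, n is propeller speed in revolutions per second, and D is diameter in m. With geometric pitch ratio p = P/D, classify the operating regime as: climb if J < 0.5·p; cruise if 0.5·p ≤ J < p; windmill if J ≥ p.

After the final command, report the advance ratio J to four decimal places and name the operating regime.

set_propeller: D = 0.557 m, P = 0.409 m (p = P/D = 0.734291); state ← (V=0, rpm=0)
throttle_to(8153): rpm ← 8153
set_airspeed(21.96): V ← 21.96 m/s
final state: V = 21.96 m/s, rpm = 8153 → n = rpm/60 = 135.883333 rev/s
J = V / (n·D) = 21.96 / (135.883333 × 0.557) = 0.290142
regime bands: climb J<0.3671 | cruise [0.3671, 0.7343) | windmill J≥0.7343
J = 0.2901 → climb

J = 0.2901, regime = climb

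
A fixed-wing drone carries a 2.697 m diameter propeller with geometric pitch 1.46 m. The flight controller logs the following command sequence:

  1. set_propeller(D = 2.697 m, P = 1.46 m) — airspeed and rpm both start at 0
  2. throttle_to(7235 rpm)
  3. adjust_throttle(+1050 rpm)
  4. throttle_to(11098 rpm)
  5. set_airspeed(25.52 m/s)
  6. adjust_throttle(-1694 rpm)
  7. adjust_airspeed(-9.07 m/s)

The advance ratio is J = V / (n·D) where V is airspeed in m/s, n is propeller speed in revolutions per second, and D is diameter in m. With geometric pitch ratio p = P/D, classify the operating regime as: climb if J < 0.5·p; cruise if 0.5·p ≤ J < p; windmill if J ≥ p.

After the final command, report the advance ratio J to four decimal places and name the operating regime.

set_propeller: D = 2.697 m, P = 1.46 m (p = P/D = 0.541342); state ← (V=0, rpm=0)
throttle_to(7235): rpm ← 7235
adjust_throttle(+1050): rpm ← 7235 +1050 = 8285
throttle_to(11098): rpm ← 11098
set_airspeed(25.52): V ← 25.52 m/s
adjust_throttle(-1694): rpm ← 11098 -1694 = 9404
adjust_airspeed(-9.07): V ← 25.52 -9.07 = 16.45 m/s
final state: V = 16.45 m/s, rpm = 9404 → n = rpm/60 = 156.733333 rev/s
J = V / (n·D) = 16.45 / (156.733333 × 2.697) = 0.038916
regime bands: climb J<0.2707 | cruise [0.2707, 0.5413) | windmill J≥0.5413
J = 0.0389 → climb

J = 0.0389, regime = climb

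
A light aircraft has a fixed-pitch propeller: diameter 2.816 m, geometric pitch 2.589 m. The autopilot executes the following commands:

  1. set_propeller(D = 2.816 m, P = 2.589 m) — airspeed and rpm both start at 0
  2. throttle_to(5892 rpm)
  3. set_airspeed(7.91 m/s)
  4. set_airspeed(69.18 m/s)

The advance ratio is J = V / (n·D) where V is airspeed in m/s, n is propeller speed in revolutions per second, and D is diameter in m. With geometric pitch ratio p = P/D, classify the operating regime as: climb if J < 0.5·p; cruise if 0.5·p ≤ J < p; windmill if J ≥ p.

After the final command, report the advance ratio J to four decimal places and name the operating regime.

J = 0.2502, regime = climb

set_propeller: D = 2.816 m, P = 2.589 m (p = P/D = 0.919389); state ← (V=0, rpm=0)
throttle_to(5892): rpm ← 5892
set_airspeed(7.91): V ← 7.91 m/s
set_airspeed(69.18): V ← 69.18 m/s
final state: V = 69.18 m/s, rpm = 5892 → n = rpm/60 = 98.200000 rev/s
J = V / (n·D) = 69.18 / (98.200000 × 2.816) = 0.250171
regime bands: climb J<0.4597 | cruise [0.4597, 0.9194) | windmill J≥0.9194
J = 0.2502 → climb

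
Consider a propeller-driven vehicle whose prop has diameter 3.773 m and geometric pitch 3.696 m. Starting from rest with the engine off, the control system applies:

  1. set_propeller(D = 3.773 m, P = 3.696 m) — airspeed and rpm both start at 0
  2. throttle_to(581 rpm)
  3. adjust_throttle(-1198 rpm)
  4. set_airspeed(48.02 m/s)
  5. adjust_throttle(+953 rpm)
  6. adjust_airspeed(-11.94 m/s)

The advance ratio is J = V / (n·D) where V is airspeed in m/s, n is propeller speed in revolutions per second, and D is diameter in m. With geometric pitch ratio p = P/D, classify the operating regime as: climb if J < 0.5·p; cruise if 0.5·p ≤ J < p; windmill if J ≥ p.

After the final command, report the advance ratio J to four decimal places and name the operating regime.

J = 1.7076, regime = windmill

set_propeller: D = 3.773 m, P = 3.696 m (p = P/D = 0.979592); state ← (V=0, rpm=0)
throttle_to(581): rpm ← 581
adjust_throttle(-1198): rpm ← 581 -1198 = -617
set_airspeed(48.02): V ← 48.02 m/s
adjust_throttle(+953): rpm ← -617 +953 = 336
adjust_airspeed(-11.94): V ← 48.02 -11.94 = 36.08 m/s
final state: V = 36.08 m/s, rpm = 336 → n = rpm/60 = 5.600000 rev/s
J = V / (n·D) = 36.08 / (5.600000 × 3.773) = 1.707622
regime bands: climb J<0.4898 | cruise [0.4898, 0.9796) | windmill J≥0.9796
J = 1.7076 → windmill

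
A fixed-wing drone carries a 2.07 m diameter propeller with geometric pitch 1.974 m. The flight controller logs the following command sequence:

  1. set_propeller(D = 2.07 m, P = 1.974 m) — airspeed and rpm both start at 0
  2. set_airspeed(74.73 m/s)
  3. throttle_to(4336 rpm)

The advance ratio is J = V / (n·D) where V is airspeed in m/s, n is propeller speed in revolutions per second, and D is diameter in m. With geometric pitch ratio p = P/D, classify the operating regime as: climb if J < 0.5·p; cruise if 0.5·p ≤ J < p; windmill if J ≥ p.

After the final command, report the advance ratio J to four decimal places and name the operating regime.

set_propeller: D = 2.07 m, P = 1.974 m (p = P/D = 0.953623); state ← (V=0, rpm=0)
set_airspeed(74.73): V ← 74.73 m/s
throttle_to(4336): rpm ← 4336
final state: V = 74.73 m/s, rpm = 4336 → n = rpm/60 = 72.266667 rev/s
J = V / (n·D) = 74.73 / (72.266667 × 2.07) = 0.499559
regime bands: climb J<0.4768 | cruise [0.4768, 0.9536) | windmill J≥0.9536
J = 0.4996 → cruise

J = 0.4996, regime = cruise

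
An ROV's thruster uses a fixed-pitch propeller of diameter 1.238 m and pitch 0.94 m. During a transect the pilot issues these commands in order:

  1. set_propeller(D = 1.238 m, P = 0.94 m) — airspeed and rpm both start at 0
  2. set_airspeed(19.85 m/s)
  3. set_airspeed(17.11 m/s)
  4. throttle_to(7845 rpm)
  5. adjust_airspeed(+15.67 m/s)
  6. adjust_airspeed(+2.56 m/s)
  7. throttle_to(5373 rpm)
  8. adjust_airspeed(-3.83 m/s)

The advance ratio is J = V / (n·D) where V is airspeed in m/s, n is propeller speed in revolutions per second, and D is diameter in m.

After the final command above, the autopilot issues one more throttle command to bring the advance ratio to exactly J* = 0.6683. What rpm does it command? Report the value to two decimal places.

set_propeller: D = 1.238 m, P = 0.94 m (p = P/D = 0.759289); state ← (V=0, rpm=0)
set_airspeed(19.85): V ← 19.85 m/s
set_airspeed(17.11): V ← 17.11 m/s
throttle_to(7845): rpm ← 7845
adjust_airspeed(+15.67): V ← 17.11 +15.67 = 32.78 m/s
adjust_airspeed(+2.56): V ← 32.78 +2.56 = 35.34 m/s
throttle_to(5373): rpm ← 5373
adjust_airspeed(-3.83): V ← 35.34 -3.83 = 31.51 m/s
final state: V = 31.51 m/s, rpm = 5373 → n = rpm/60 = 89.550000 rev/s
target J* = 0.6683; solve J* = V/(n·D) for n: n = V/(J*·D) = 31.51/(0.6683 × 1.238) = 38.085205 rev/s
rpm = 60·n = 2285.112299

rpm = 2285.11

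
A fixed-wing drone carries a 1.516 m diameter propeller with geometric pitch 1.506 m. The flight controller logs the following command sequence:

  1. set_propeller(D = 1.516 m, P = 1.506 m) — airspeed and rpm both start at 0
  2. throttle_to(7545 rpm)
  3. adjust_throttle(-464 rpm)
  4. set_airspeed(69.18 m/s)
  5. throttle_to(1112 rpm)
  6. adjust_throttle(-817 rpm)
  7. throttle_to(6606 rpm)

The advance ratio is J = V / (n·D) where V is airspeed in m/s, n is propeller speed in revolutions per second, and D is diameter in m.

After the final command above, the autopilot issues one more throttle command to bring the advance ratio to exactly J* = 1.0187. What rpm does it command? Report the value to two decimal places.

rpm = 2687.73

set_propeller: D = 1.516 m, P = 1.506 m (p = P/D = 0.993404); state ← (V=0, rpm=0)
throttle_to(7545): rpm ← 7545
adjust_throttle(-464): rpm ← 7545 -464 = 7081
set_airspeed(69.18): V ← 69.18 m/s
throttle_to(1112): rpm ← 1112
adjust_throttle(-817): rpm ← 1112 -817 = 295
throttle_to(6606): rpm ← 6606
final state: V = 69.18 m/s, rpm = 6606 → n = rpm/60 = 110.100000 rev/s
target J* = 1.0187; solve J* = V/(n·D) for n: n = V/(J*·D) = 69.18/(1.0187 × 1.516) = 44.795568 rev/s
rpm = 60·n = 2687.734095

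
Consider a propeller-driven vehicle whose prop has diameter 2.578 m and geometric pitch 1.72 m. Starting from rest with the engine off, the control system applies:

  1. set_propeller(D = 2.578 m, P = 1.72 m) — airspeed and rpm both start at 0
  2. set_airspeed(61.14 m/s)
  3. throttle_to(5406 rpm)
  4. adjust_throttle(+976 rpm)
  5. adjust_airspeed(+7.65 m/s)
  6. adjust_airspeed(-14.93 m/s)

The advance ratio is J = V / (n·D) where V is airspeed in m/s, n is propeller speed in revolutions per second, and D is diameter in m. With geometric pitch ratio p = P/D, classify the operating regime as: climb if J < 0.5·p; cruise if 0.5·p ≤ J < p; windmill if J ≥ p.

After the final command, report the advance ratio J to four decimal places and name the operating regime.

J = 0.1964, regime = climb

set_propeller: D = 2.578 m, P = 1.72 m (p = P/D = 0.667184); state ← (V=0, rpm=0)
set_airspeed(61.14): V ← 61.14 m/s
throttle_to(5406): rpm ← 5406
adjust_throttle(+976): rpm ← 5406 +976 = 6382
adjust_airspeed(+7.65): V ← 61.14 +7.65 = 68.79 m/s
adjust_airspeed(-14.93): V ← 68.79 -14.93 = 53.86 m/s
final state: V = 53.86 m/s, rpm = 6382 → n = rpm/60 = 106.366667 rev/s
J = V / (n·D) = 53.86 / (106.366667 × 2.578) = 0.196416
regime bands: climb J<0.3336 | cruise [0.3336, 0.6672) | windmill J≥0.6672
J = 0.1964 → climb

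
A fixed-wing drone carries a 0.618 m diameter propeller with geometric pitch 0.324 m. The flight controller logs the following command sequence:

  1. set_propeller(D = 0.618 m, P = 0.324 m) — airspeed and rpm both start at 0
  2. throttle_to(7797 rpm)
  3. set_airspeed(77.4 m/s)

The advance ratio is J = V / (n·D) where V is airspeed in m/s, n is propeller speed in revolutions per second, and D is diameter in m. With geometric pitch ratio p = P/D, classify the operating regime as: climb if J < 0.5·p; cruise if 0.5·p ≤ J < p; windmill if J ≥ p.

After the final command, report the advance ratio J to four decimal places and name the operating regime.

J = 0.9638, regime = windmill

set_propeller: D = 0.618 m, P = 0.324 m (p = P/D = 0.524272); state ← (V=0, rpm=0)
throttle_to(7797): rpm ← 7797
set_airspeed(77.4): V ← 77.4 m/s
final state: V = 77.4 m/s, rpm = 7797 → n = rpm/60 = 129.950000 rev/s
J = V / (n·D) = 77.4 / (129.950000 × 0.618) = 0.963776
regime bands: climb J<0.2621 | cruise [0.2621, 0.5243) | windmill J≥0.5243
J = 0.9638 → windmill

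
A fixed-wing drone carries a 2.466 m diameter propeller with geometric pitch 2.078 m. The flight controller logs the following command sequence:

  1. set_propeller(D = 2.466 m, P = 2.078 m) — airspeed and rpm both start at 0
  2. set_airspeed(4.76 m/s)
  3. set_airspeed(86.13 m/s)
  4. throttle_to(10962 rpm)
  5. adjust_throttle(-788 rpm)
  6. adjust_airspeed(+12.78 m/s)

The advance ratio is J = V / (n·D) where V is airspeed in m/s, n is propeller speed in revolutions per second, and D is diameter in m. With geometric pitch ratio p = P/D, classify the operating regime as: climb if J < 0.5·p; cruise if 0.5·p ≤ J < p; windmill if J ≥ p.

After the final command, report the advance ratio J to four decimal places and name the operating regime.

J = 0.2365, regime = climb

set_propeller: D = 2.466 m, P = 2.078 m (p = P/D = 0.842660); state ← (V=0, rpm=0)
set_airspeed(4.76): V ← 4.76 m/s
set_airspeed(86.13): V ← 86.13 m/s
throttle_to(10962): rpm ← 10962
adjust_throttle(-788): rpm ← 10962 -788 = 10174
adjust_airspeed(+12.78): V ← 86.13 +12.78 = 98.91 m/s
final state: V = 98.91 m/s, rpm = 10174 → n = rpm/60 = 169.566667 rev/s
J = V / (n·D) = 98.91 / (169.566667 × 2.466) = 0.236541
regime bands: climb J<0.4213 | cruise [0.4213, 0.8427) | windmill J≥0.8427
J = 0.2365 → climb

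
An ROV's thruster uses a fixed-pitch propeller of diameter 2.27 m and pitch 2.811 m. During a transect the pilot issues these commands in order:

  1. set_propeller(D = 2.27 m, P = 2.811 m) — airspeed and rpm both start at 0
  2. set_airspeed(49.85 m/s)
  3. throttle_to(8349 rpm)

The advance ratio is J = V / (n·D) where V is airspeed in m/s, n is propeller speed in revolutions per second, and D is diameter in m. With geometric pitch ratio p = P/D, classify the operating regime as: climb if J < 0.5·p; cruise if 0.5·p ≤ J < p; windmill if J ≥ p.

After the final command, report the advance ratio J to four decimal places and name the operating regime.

J = 0.1578, regime = climb

set_propeller: D = 2.27 m, P = 2.811 m (p = P/D = 1.238326); state ← (V=0, rpm=0)
set_airspeed(49.85): V ← 49.85 m/s
throttle_to(8349): rpm ← 8349
final state: V = 49.85 m/s, rpm = 8349 → n = rpm/60 = 139.150000 rev/s
J = V / (n·D) = 49.85 / (139.150000 × 2.27) = 0.157818
regime bands: climb J<0.6192 | cruise [0.6192, 1.2383) | windmill J≥1.2383
J = 0.1578 → climb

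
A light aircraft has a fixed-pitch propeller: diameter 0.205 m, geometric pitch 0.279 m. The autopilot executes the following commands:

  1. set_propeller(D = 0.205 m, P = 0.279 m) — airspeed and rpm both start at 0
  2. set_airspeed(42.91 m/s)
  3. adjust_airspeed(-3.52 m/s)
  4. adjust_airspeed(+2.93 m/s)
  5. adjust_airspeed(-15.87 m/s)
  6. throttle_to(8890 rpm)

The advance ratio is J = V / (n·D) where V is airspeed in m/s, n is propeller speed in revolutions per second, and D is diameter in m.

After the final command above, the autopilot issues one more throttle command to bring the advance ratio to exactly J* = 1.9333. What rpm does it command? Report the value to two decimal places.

set_propeller: D = 0.205 m, P = 0.279 m (p = P/D = 1.360976); state ← (V=0, rpm=0)
set_airspeed(42.91): V ← 42.91 m/s
adjust_airspeed(-3.52): V ← 42.91 -3.52 = 39.39 m/s
adjust_airspeed(+2.93): V ← 39.39 +2.93 = 42.32 m/s
adjust_airspeed(-15.87): V ← 42.32 -15.87 = 26.45 m/s
throttle_to(8890): rpm ← 8890
final state: V = 26.45 m/s, rpm = 8890 → n = rpm/60 = 148.166667 rev/s
target J* = 1.9333; solve J* = V/(n·D) for n: n = V/(J*·D) = 26.45/(1.9333 × 0.205) = 66.737904 rev/s
rpm = 60·n = 4004.274254

rpm = 4004.27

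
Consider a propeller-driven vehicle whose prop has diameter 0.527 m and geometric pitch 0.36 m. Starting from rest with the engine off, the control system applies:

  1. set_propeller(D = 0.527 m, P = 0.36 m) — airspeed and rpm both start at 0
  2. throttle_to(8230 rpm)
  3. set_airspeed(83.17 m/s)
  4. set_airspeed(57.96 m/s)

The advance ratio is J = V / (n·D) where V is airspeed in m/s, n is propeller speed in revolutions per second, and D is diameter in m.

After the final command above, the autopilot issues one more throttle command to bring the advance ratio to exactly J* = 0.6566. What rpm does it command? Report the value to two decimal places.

rpm = 10050.05

set_propeller: D = 0.527 m, P = 0.36 m (p = P/D = 0.683112); state ← (V=0, rpm=0)
throttle_to(8230): rpm ← 8230
set_airspeed(83.17): V ← 83.17 m/s
set_airspeed(57.96): V ← 57.96 m/s
final state: V = 57.96 m/s, rpm = 8230 → n = rpm/60 = 137.166667 rev/s
target J* = 0.6566; solve J* = V/(n·D) for n: n = V/(J*·D) = 57.96/(0.6566 × 0.527) = 167.500799 rev/s
rpm = 60·n = 10050.047944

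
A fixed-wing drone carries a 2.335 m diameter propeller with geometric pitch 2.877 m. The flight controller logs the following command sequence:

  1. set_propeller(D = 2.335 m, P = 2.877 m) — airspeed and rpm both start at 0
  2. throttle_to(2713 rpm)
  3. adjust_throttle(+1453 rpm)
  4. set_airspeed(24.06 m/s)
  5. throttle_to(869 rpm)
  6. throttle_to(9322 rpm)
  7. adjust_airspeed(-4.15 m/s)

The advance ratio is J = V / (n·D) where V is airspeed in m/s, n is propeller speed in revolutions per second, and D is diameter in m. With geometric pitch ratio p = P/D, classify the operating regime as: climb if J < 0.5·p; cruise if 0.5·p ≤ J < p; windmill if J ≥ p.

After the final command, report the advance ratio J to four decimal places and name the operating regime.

set_propeller: D = 2.335 m, P = 2.877 m (p = P/D = 1.232120); state ← (V=0, rpm=0)
throttle_to(2713): rpm ← 2713
adjust_throttle(+1453): rpm ← 2713 +1453 = 4166
set_airspeed(24.06): V ← 24.06 m/s
throttle_to(869): rpm ← 869
throttle_to(9322): rpm ← 9322
adjust_airspeed(-4.15): V ← 24.06 -4.15 = 19.91 m/s
final state: V = 19.91 m/s, rpm = 9322 → n = rpm/60 = 155.366667 rev/s
J = V / (n·D) = 19.91 / (155.366667 × 2.335) = 0.054882
regime bands: climb J<0.6161 | cruise [0.6161, 1.2321) | windmill J≥1.2321
J = 0.0549 → climb

J = 0.0549, regime = climb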